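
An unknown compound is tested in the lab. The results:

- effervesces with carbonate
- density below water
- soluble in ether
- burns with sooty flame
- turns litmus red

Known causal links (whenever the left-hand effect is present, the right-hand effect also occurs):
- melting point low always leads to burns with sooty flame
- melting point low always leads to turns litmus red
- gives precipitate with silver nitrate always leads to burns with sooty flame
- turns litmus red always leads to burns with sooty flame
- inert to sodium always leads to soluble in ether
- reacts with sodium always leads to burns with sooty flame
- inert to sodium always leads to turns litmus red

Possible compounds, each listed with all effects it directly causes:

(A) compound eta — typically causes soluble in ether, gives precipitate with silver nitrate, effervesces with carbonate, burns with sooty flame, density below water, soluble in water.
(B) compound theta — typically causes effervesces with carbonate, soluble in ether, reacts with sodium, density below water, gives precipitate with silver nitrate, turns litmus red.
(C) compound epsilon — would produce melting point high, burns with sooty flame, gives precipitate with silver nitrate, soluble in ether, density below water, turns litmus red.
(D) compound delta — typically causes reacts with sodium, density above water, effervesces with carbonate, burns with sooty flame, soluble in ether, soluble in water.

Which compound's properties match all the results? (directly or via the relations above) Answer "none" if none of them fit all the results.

B

Checking each candidate against the observations:
(A) compound eta — effervesces with carbonate ✓; density below water ✓; soluble in ether ✓; burns with sooty flame ✓; turns litmus red ✗
(B) compound theta — accounts for every observation (burns with sooty flame through gives precipitate with silver nitrate → burns with sooty flame)
(C) compound epsilon — effervesces with carbonate ✗; density below water ✓; soluble in ether ✓; burns with sooty flame ✓; turns litmus red ✓
(D) compound delta — effervesces with carbonate ✓; density below water ✗; soluble in ether ✓; burns with sooty flame ✓; turns litmus red ✗
Only (B) is consistent with every observation.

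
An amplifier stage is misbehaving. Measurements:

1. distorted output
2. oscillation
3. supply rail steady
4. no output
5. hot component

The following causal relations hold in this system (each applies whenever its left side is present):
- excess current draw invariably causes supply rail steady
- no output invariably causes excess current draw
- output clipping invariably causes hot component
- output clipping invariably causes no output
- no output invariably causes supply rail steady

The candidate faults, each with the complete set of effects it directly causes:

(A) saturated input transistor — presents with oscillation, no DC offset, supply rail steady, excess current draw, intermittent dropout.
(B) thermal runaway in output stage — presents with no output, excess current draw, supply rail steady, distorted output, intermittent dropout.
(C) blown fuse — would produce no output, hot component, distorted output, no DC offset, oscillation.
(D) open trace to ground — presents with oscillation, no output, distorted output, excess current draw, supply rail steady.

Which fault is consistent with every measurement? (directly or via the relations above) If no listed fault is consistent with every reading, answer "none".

C

Checking each candidate against the observations:
(A) saturated input transistor — does not account for distorted output, no output, hot component
(B) thermal runaway in output stage — distorted output match; oscillation miss; supply rail steady match; no output match; hot component miss
(C) blown fuse — accounts for every observation (supply rail steady by no output → supply rail steady)
(D) open trace to ground — distorted output match; oscillation match; supply rail steady match; no output match; hot component miss
(C) alone accounts for all the evidence.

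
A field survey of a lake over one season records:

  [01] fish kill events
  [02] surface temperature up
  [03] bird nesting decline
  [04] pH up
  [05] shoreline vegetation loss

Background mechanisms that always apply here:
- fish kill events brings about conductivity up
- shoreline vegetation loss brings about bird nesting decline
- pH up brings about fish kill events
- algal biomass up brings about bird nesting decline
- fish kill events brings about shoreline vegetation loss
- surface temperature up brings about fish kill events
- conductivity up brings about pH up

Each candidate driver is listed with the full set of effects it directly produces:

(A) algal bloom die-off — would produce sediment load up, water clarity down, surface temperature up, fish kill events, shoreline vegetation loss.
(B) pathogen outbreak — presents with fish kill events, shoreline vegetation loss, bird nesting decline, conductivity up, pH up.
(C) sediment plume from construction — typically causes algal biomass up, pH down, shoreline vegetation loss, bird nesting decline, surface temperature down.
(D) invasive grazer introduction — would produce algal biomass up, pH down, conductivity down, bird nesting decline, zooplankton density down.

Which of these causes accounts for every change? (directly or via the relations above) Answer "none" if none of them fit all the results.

A

Testing each hypothesis:
(A) algal bloom die-off — accounts for every observation (bird nesting decline through shoreline vegetation loss → bird nesting decline)
(B) pathogen outbreak — fish kill events match; surface temperature up miss; bird nesting decline match; pH up match; shoreline vegetation loss match
(C) sediment plume from construction — fails on fish kill events, surface temperature up, pH up (predicts surface temperature down, not surface temperature up; predicts pH down, not pH up)
(D) invasive grazer introduction — fish kill events miss; surface temperature up miss; bird nesting decline match; pH up miss; shoreline vegetation loss miss
Only (A) is consistent with every observation.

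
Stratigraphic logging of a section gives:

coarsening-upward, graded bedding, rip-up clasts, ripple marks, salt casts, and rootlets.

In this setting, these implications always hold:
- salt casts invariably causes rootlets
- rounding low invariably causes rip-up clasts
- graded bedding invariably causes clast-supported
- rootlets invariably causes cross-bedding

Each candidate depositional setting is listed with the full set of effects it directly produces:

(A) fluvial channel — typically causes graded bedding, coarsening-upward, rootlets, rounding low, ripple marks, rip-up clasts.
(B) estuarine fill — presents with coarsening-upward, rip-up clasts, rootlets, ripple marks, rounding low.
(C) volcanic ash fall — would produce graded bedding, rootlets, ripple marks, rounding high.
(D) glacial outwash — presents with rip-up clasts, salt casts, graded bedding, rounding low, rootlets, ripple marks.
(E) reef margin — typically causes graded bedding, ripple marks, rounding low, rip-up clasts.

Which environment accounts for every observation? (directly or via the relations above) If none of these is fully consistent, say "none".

Per-candidate check:
(A) fluvial channel — coarsening-upward +; graded bedding +; rip-up clasts +; ripple marks +; salt casts -; rootlets +
(B) estuarine fill — coarsening-upward +; graded bedding -; rip-up clasts +; ripple marks +; salt casts -; rootlets +
(C) volcanic ash fall — coarsening-upward -; graded bedding +; rip-up clasts -; ripple marks +; salt casts -; rootlets +
(D) glacial outwash — does not account for coarsening-upward
(E) reef margin — coarsening-upward -; graded bedding +; rip-up clasts +; ripple marks +; salt casts -; rootlets -
No candidate is consistent with all observations.

none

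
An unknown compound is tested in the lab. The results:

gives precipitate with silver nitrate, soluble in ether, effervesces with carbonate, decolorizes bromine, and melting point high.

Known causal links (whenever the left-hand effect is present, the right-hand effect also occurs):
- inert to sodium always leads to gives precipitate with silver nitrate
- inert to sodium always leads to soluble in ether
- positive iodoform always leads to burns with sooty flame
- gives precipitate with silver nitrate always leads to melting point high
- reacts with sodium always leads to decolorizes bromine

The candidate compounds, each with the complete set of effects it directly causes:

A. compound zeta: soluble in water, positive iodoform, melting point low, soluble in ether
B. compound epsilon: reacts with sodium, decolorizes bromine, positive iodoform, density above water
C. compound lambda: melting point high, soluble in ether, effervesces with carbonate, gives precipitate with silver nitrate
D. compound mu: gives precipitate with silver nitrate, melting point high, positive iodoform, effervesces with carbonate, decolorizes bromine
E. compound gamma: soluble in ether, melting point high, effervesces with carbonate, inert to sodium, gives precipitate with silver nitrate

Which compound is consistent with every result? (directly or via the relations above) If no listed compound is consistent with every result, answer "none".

none

Per-candidate check:
(A) compound zeta — fails on gives precipitate with silver nitrate, effervesces with carbonate, decolorizes bromine, melting point high (predicts melting point low, not melting point high)
(B) compound epsilon — does not account for gives precipitate with silver nitrate, soluble in ether, effervesces with carbonate, melting point high
(C) compound lambda — gives precipitate with silver nitrate +; soluble in ether +; effervesces with carbonate +; decolorizes bromine -; melting point high +
(D) compound mu — gives precipitate with silver nitrate +; soluble in ether -; effervesces with carbonate +; decolorizes bromine +; melting point high +
(E) compound gamma — gives precipitate with silver nitrate +; soluble in ether +; effervesces with carbonate +; decolorizes bromine -; melting point high +
No candidate is consistent with all observations.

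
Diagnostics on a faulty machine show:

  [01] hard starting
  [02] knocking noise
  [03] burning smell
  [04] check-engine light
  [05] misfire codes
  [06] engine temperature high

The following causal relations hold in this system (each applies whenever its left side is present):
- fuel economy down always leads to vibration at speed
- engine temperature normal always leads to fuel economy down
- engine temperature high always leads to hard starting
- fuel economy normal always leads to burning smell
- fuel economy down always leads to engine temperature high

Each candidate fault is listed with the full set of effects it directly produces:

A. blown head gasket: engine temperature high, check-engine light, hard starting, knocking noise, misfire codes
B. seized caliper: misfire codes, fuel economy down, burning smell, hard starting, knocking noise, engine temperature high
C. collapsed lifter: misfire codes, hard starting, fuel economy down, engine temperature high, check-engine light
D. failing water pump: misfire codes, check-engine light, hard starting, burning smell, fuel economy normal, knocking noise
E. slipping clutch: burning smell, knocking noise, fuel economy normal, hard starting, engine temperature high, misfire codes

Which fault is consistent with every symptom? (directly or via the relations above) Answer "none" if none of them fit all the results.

none

For each candidate, compare predicted effects to what was observed:
(A) blown head gasket — hard starting match; knocking noise match; burning smell miss; check-engine light match; misfire codes match; engine temperature high match
(B) seized caliper — does not account for check-engine light
(C) collapsed lifter — hard starting match; knocking noise miss; burning smell miss; check-engine light match; misfire codes match; engine temperature high match
(D) failing water pump — does not account for engine temperature high
(E) slipping clutch — hard starting match; knocking noise match; burning smell match; check-engine light miss; misfire codes match; engine temperature high match
Every candidate fails on at least one observation.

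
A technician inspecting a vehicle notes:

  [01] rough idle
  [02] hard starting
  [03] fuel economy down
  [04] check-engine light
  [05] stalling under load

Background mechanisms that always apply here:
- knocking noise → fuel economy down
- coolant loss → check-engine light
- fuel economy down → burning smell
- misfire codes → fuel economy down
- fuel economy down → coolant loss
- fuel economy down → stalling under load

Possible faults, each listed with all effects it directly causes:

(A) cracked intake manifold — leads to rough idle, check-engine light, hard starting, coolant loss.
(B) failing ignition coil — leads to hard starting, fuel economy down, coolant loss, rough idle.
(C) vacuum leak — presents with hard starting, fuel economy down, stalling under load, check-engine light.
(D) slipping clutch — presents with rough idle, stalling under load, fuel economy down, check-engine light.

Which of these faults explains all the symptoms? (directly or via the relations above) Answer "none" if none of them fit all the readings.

B

For each candidate, compare predicted effects to what was observed:
(A) cracked intake manifold — rough idle ✓; hard starting ✓; fuel economy down ✗; check-engine light ✓; stalling under load ✗
(B) failing ignition coil — accounts for every observation (check-engine light via coolant loss → check-engine light)
(C) vacuum leak — does not account for rough idle
(D) slipping clutch — does not account for hard starting
(B) alone accounts for all the evidence.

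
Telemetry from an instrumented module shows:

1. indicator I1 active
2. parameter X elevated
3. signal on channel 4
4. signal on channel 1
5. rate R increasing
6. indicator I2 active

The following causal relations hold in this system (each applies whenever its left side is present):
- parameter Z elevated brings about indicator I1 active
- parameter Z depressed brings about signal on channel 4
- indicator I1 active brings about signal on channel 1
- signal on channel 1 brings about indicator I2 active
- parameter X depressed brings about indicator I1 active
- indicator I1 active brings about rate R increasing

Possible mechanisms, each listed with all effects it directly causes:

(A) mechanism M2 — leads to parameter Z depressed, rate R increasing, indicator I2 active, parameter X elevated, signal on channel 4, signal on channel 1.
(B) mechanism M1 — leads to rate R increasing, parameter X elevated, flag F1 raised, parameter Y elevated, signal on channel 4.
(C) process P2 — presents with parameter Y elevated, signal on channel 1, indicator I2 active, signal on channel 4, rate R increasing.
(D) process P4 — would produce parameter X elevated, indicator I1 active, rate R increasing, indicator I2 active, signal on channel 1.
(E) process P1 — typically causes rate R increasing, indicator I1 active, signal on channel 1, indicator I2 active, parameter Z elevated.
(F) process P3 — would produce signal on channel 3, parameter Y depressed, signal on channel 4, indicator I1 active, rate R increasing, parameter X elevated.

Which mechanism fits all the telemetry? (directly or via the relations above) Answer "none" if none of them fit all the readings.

F

Per-candidate check:
(A) mechanism M2 — indicator I1 active -; parameter X elevated +; signal on channel 4 +; signal on channel 1 +; rate R increasing +; indicator I2 active +
(B) mechanism M1 — does not account for indicator I1 active, signal on channel 1, indicator I2 active
(C) process P2 — does not account for indicator I1 active, parameter X elevated
(D) process P4 — indicator I1 active +; parameter X elevated +; signal on channel 4 -; signal on channel 1 +; rate R increasing +; indicator I2 active +
(E) process P1 — does not account for parameter X elevated, signal on channel 4
(F) process P3 — accounts for every observation (signal on channel 1 through indicator I1 active → signal on channel 1)
(F) is the only candidate with no mismatches.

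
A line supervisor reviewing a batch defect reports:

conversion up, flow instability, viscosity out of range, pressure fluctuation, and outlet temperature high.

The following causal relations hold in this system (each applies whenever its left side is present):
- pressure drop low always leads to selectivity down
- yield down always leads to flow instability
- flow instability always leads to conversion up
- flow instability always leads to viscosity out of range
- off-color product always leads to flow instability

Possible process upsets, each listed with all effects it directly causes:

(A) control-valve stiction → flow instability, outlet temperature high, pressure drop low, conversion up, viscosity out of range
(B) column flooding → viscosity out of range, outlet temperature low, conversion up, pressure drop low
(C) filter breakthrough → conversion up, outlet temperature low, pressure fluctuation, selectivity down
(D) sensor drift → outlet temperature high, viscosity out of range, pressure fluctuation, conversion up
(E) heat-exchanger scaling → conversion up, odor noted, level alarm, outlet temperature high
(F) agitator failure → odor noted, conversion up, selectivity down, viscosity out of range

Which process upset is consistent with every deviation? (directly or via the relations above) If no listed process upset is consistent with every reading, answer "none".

Per-candidate check:
(A) control-valve stiction — conversion up yes; flow instability yes; viscosity out of range yes; pressure fluctuation NO; outlet temperature high yes
(B) column flooding — conversion up yes; flow instability NO; viscosity out of range yes; pressure fluctuation NO; outlet temperature high NO
(C) filter breakthrough — conversion up yes; flow instability NO; viscosity out of range NO; pressure fluctuation yes; outlet temperature high NO
(D) sensor drift — conversion up yes; flow instability NO; viscosity out of range yes; pressure fluctuation yes; outlet temperature high yes
(E) heat-exchanger scaling — does not account for flow instability, viscosity out of range, pressure fluctuation
(F) agitator failure — does not account for flow instability, pressure fluctuation, outlet temperature high
No candidate is consistent with all observations.

none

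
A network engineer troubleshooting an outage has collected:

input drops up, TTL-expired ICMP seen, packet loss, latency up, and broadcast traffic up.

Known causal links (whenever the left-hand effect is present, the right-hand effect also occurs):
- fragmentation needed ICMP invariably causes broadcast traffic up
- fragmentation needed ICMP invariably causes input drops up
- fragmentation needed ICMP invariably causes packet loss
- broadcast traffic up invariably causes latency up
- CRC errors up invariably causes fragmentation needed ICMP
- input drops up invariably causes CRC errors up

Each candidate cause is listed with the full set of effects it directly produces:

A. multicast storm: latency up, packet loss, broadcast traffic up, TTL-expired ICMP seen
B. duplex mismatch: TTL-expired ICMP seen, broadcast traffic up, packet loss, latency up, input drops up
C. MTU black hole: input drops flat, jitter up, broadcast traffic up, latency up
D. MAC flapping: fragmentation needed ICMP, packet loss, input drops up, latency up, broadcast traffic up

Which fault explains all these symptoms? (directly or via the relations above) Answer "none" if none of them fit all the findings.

Testing each hypothesis:
(A) multicast storm — input drops up NO; TTL-expired ICMP seen yes; packet loss yes; latency up yes; broadcast traffic up yes
(B) duplex mismatch — input drops up yes; TTL-expired ICMP seen yes; packet loss yes; latency up yes; broadcast traffic up yes
(C) MTU black hole — input drops up NO; TTL-expired ICMP seen NO; packet loss NO; latency up yes; broadcast traffic up yes
(D) MAC flapping — does not account for TTL-expired ICMP seen
(B) alone accounts for all the evidence.

B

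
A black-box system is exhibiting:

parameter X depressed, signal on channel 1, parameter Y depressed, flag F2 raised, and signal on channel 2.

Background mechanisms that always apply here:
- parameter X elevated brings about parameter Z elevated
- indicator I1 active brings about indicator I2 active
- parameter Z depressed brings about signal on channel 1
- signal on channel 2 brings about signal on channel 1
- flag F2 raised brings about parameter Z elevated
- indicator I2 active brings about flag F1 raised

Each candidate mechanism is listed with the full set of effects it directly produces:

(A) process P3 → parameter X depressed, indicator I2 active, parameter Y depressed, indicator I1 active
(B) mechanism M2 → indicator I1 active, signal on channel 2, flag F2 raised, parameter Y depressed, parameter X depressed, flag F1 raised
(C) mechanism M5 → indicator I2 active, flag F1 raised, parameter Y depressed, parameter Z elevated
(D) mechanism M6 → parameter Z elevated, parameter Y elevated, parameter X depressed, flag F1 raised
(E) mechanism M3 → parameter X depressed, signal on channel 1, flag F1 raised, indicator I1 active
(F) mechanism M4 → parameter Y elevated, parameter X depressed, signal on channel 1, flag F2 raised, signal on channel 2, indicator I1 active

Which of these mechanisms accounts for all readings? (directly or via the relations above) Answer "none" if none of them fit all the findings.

B

For each candidate, compare predicted effects to what was observed:
(A) process P3 — does not account for signal on channel 1, flag F2 raised, signal on channel 2
(B) mechanism M2 — parameter X depressed ✓; signal on channel 1 ✓ (through signal on channel 2 → signal on channel 1); parameter Y depressed ✓; flag F2 raised ✓; signal on channel 2 ✓
(C) mechanism M5 — parameter X depressed ✗; signal on channel 1 ✗; parameter Y depressed ✓; flag F2 raised ✗; signal on channel 2 ✗
(D) mechanism M6 — parameter X depressed ✓; signal on channel 1 ✗; parameter Y depressed ✗; flag F2 raised ✗; signal on channel 2 ✗
(E) mechanism M3 — does not account for parameter Y depressed, flag F2 raised, signal on channel 2
(F) mechanism M4 — fails on parameter Y depressed (predicts parameter Y elevated, not parameter Y depressed)
(B) alone accounts for all the evidence.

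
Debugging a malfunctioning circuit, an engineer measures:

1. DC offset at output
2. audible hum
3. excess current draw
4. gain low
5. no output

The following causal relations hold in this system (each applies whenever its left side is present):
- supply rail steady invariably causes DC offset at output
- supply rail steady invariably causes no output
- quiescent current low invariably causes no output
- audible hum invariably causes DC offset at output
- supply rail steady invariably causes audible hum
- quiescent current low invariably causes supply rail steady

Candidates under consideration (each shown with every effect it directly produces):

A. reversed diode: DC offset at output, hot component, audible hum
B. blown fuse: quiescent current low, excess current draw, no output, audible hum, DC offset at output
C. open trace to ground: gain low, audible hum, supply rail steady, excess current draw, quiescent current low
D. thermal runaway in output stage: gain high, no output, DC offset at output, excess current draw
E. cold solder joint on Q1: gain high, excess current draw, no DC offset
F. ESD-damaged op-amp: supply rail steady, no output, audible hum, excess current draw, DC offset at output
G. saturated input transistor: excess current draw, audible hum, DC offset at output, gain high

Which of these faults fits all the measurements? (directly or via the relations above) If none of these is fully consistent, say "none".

Checking each candidate against the observations:
(A) reversed diode — does not account for excess current draw, gain low, no output
(B) blown fuse — does not account for gain low
(C) open trace to ground — accounts for every observation (DC offset at output through supply rail steady → DC offset at output)
(D) thermal runaway in output stage — DC offset at output +; audible hum -; excess current draw +; gain low -; no output +
(E) cold solder joint on Q1 — DC offset at output -; audible hum -; excess current draw +; gain low -; no output -
(F) ESD-damaged op-amp — does not account for gain low
(G) saturated input transistor — fails on gain low, no output (predicts gain high, not gain low)
(C) is the only candidate with no mismatches.

C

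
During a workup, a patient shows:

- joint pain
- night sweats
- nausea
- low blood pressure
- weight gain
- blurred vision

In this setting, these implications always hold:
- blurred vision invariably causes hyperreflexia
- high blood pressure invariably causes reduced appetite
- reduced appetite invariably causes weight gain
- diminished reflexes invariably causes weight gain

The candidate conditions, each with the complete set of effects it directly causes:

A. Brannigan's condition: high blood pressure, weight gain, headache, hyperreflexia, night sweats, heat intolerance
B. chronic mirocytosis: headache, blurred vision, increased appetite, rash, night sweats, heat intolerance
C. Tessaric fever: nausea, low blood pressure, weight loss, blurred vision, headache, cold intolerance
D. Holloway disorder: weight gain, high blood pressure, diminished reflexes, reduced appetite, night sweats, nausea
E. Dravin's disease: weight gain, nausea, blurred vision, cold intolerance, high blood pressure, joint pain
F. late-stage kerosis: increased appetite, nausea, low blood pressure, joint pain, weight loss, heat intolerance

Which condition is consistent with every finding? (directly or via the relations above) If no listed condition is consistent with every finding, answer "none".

For each candidate, compare predicted effects to what was observed:
(A) Brannigan's condition — joint pain ✗; night sweats ✓; nausea ✗; low blood pressure ✗; weight gain ✓; blurred vision ✗
(B) chronic mirocytosis — joint pain ✗; night sweats ✓; nausea ✗; low blood pressure ✗; weight gain ✗; blurred vision ✓
(C) Tessaric fever — joint pain ✗; night sweats ✗; nausea ✓; low blood pressure ✓; weight gain ✗; blurred vision ✓
(D) Holloway disorder — fails on joint pain, low blood pressure, blurred vision (predicts high blood pressure, not low blood pressure)
(E) Dravin's disease — joint pain ✓; night sweats ✗; nausea ✓; low blood pressure ✗; weight gain ✓; blurred vision ✓
(F) late-stage kerosis — joint pain ✓; night sweats ✗; nausea ✓; low blood pressure ✓; weight gain ✗; blurred vision ✗
None of the listed candidates fits everything.

none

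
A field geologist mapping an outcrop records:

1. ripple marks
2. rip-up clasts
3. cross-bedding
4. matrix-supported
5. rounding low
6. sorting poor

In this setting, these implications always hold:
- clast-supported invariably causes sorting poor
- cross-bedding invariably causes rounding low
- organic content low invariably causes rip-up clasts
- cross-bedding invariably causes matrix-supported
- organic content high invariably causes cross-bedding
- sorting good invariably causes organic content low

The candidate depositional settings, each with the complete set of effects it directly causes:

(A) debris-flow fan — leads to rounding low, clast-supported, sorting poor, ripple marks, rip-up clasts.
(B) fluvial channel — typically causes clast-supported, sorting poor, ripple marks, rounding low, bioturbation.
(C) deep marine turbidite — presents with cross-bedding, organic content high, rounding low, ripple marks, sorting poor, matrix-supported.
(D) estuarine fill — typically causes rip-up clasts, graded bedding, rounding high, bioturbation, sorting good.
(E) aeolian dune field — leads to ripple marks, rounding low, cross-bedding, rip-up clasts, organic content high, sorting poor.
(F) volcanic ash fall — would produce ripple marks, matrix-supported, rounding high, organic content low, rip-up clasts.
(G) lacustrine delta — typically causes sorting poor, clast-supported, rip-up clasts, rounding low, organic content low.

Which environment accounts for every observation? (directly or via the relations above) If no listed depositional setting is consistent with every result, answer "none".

E

Per-candidate check:
(A) debris-flow fan — fails on cross-bedding, matrix-supported (predicts clast-supported, not matrix-supported)
(B) fluvial channel — fails on rip-up clasts, cross-bedding, matrix-supported (predicts clast-supported, not matrix-supported)
(C) deep marine turbidite — ripple marks +; rip-up clasts -; cross-bedding +; matrix-supported +; rounding low +; sorting poor +
(D) estuarine fill — fails on ripple marks, cross-bedding, matrix-supported, rounding low, sorting poor (predicts rounding high, not rounding low; predicts sorting good, not sorting poor)
(E) aeolian dune field — ripple marks +; rip-up clasts +; cross-bedding +; matrix-supported + (through cross-bedding → matrix-supported); rounding low +; sorting poor +
(F) volcanic ash fall — fails on cross-bedding, rounding low, sorting poor (predicts rounding high, not rounding low)
(G) lacustrine delta — ripple marks -; rip-up clasts +; cross-bedding -; matrix-supported -; rounding low +; sorting poor +
(E) alone accounts for all the evidence.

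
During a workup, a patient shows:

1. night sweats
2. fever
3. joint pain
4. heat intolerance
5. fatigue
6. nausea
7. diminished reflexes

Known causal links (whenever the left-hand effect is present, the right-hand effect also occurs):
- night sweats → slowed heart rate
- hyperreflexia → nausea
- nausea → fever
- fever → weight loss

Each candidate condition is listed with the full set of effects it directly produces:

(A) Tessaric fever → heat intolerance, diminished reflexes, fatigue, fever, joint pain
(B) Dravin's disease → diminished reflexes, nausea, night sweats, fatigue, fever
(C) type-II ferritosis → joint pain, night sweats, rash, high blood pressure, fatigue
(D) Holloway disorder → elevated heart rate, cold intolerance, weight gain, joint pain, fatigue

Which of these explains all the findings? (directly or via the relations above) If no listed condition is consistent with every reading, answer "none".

For each candidate, compare predicted effects to what was observed:
(A) Tessaric fever — night sweats -; fever +; joint pain +; heat intolerance +; fatigue +; nausea -; diminished reflexes +
(B) Dravin's disease — does not account for joint pain, heat intolerance
(C) type-II ferritosis — does not account for fever, heat intolerance, nausea, diminished reflexes
(D) Holloway disorder — night sweats -; fever -; joint pain +; heat intolerance -; fatigue +; nausea -; diminished reflexes -
No candidate is consistent with all observations.

none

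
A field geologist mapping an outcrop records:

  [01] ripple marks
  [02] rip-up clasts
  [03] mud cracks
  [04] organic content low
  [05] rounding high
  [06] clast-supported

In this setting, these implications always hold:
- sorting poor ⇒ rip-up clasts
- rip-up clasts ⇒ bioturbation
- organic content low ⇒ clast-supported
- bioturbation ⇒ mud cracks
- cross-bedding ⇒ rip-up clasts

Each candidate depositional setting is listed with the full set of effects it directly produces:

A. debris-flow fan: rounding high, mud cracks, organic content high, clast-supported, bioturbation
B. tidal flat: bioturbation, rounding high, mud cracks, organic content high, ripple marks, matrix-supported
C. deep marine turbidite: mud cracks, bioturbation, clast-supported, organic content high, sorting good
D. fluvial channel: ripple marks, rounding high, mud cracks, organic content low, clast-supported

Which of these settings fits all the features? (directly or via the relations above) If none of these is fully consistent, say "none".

Per-candidate check:
(A) debris-flow fan — fails on ripple marks, rip-up clasts, organic content low (predicts organic content high, not organic content low)
(B) tidal flat — fails on rip-up clasts, organic content low, clast-supported (predicts organic content high, not organic content low; predicts matrix-supported, not clast-supported)
(C) deep marine turbidite — ripple marks NO; rip-up clasts NO; mud cracks yes; organic content low NO; rounding high NO; clast-supported yes
(D) fluvial channel — ripple marks yes; rip-up clasts NO; mud cracks yes; organic content low yes; rounding high yes; clast-supported yes
None of the listed candidates fits everything.

none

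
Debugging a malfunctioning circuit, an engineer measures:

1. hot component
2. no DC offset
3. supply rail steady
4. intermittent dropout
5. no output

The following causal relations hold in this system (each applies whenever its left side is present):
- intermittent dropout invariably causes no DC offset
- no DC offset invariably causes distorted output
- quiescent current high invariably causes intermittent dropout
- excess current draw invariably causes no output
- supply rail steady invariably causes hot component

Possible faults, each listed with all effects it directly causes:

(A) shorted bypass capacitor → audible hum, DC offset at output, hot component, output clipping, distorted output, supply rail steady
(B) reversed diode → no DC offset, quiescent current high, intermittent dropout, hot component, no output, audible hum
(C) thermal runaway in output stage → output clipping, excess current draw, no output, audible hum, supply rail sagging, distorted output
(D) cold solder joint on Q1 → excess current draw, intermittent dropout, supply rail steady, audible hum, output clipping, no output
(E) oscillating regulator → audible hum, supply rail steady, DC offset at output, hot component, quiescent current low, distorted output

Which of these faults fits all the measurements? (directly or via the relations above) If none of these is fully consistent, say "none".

D

Checking each candidate against the observations:
(A) shorted bypass capacitor — fails on no DC offset, intermittent dropout, no output (predicts DC offset at output, not no DC offset)
(B) reversed diode — hot component ✓; no DC offset ✓; supply rail steady ✗; intermittent dropout ✓; no output ✓
(C) thermal runaway in output stage — hot component ✗; no DC offset ✗; supply rail steady ✗; intermittent dropout ✗; no output ✓
(D) cold solder joint on Q1 — accounts for every observation (hot component via supply rail steady → hot component)
(E) oscillating regulator — hot component ✓; no DC offset ✗; supply rail steady ✓; intermittent dropout ✗; no output ✗
(D) is the only candidate with no mismatches.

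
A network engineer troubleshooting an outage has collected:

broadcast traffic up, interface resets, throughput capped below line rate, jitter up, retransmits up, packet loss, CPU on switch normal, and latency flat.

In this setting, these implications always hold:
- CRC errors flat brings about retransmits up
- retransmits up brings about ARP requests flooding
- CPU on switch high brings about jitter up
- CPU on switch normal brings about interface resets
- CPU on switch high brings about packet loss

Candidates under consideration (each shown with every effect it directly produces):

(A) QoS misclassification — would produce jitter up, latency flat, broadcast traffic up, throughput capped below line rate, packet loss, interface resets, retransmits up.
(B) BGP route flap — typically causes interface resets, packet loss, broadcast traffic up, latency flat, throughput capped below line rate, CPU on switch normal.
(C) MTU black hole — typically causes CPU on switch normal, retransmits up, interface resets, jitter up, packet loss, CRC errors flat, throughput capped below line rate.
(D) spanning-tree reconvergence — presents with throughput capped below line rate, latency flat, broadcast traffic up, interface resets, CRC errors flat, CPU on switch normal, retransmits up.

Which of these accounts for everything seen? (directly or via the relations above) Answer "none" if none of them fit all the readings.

For each candidate, compare predicted effects to what was observed:
(A) QoS misclassification — broadcast traffic up +; interface resets +; throughput capped below line rate +; jitter up +; retransmits up +; packet loss +; CPU on switch normal -; latency flat +
(B) BGP route flap — broadcast traffic up +; interface resets +; throughput capped below line rate +; jitter up -; retransmits up -; packet loss +; CPU on switch normal +; latency flat +
(C) MTU black hole — does not account for broadcast traffic up, latency flat
(D) spanning-tree reconvergence — broadcast traffic up +; interface resets +; throughput capped below line rate +; jitter up -; retransmits up +; packet loss -; CPU on switch normal +; latency flat +
Every candidate fails on at least one observation.

none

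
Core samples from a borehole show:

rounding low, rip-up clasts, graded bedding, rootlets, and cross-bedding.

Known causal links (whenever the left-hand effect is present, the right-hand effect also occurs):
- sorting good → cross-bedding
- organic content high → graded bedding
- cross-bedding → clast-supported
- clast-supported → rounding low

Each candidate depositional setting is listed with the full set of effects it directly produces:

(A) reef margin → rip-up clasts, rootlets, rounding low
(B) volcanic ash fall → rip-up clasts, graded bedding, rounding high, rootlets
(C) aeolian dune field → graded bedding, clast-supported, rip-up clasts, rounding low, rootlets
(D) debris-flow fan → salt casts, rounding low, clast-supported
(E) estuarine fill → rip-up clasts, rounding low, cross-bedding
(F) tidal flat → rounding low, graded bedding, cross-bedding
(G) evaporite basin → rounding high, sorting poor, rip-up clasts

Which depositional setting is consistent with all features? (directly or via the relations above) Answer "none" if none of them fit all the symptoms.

none

Per-candidate check:
(A) reef margin — does not account for graded bedding, cross-bedding
(B) volcanic ash fall — rounding low miss; rip-up clasts match; graded bedding match; rootlets match; cross-bedding miss
(C) aeolian dune field — rounding low match; rip-up clasts match; graded bedding match; rootlets match; cross-bedding miss
(D) debris-flow fan — does not account for rip-up clasts, graded bedding, rootlets, cross-bedding
(E) estuarine fill — does not account for graded bedding, rootlets
(F) tidal flat — rounding low match; rip-up clasts miss; graded bedding match; rootlets miss; cross-bedding match
(G) evaporite basin — rounding low miss; rip-up clasts match; graded bedding miss; rootlets miss; cross-bedding miss
No candidate is consistent with all observations.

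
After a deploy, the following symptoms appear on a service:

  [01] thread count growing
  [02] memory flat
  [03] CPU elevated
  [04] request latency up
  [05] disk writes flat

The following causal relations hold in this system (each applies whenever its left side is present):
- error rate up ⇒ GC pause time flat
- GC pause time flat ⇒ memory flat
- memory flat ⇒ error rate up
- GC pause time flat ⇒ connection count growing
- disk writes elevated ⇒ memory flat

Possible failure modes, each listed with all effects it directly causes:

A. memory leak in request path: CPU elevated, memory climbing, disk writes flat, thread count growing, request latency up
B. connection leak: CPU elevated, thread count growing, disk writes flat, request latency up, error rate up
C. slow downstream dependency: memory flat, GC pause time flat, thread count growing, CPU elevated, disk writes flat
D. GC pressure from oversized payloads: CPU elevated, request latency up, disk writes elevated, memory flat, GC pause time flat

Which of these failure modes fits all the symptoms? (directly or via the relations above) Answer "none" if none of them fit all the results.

B

Checking each candidate against the observations:
(A) memory leak in request path — thread count growing +; memory flat -; CPU elevated +; request latency up +; disk writes flat +
(B) connection leak — thread count growing +; memory flat + (through error rate up → GC pause time flat → memory flat); CPU elevated +; request latency up +; disk writes flat +
(C) slow downstream dependency — thread count growing +; memory flat +; CPU elevated +; request latency up -; disk writes flat +
(D) GC pressure from oversized payloads — fails on thread count growing, disk writes flat (predicts disk writes elevated, not disk writes flat)
(B) alone accounts for all the evidence.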